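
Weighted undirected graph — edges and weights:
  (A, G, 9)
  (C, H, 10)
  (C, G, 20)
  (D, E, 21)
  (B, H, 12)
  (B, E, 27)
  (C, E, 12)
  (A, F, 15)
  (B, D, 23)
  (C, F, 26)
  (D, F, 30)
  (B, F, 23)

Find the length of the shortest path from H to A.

39

Some routes from H to A:
H - B - F - A: 12 + 23 + 15 = 50
H - B - D - F - A: 12 + 23 + 30 + 15 = 80
H - C - G - A: 10 + 20 + 9 = 39
H - C - F - A: 10 + 26 + 15 = 51
Best route has total 39.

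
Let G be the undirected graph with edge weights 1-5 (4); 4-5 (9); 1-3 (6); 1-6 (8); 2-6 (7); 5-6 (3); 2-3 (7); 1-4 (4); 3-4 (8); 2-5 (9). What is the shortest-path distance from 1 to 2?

Comparing a few candidate routes:
1 - 3 - 2: 6 + 7 = 13
1 - 6 - 2: 8 + 7 = 15
1 - 5 - 6 - 2: 4 + 3 + 7 = 14
1 - 5 - 2: 4 + 9 = 13
Best route has total 13.

13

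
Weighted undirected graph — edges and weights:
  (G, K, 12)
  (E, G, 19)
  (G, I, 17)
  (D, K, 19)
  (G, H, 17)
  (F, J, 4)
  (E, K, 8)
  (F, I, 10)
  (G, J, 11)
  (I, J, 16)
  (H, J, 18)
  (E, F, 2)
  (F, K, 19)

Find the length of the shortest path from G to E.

Comparing a few candidate routes:
G -> I -> F -> E: 17 + 10 + 2 = 29
G -> E: 19
G -> K -> E: 12 + 8 = 20
G -> J -> F -> E: 11 + 4 + 2 = 17
The minimum is 17.

17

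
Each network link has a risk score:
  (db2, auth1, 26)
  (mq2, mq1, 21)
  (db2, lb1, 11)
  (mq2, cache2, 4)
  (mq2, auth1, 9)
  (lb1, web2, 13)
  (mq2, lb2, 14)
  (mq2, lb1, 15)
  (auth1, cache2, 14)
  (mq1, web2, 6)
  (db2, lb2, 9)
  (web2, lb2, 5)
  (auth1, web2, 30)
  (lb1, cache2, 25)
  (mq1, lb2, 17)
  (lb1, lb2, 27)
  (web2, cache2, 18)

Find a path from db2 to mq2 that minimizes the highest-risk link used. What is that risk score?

14

Checking several routes:
db2→lb2→mq1→web2→lb1→mq2: max(9, 17, 6, 13, 15) = 17
db2→lb1→web2→lb2→mq2: max(11, 13, 5, 14) = 14
db2→lb1→mq2: max(11, 15) = 15
db2→lb2→mq2: max(9, 14) = 14
db2→lb2→web2→lb1→mq2: max(9, 5, 13, 15) = 15
Smallest bottleneck: 14.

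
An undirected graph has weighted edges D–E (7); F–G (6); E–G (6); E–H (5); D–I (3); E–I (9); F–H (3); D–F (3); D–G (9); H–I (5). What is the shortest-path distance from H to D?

6

Some routes from H to D:
H - E - G - D: 5 + 6 + 9 = 20
H - F - D: 3 + 3 = 6
H - E - D: 5 + 7 = 12
H - I - D: 5 + 3 = 8
H - E - I - D: 5 + 9 + 3 = 17
H - F - G - D: 3 + 6 + 9 = 18
The minimum is 6.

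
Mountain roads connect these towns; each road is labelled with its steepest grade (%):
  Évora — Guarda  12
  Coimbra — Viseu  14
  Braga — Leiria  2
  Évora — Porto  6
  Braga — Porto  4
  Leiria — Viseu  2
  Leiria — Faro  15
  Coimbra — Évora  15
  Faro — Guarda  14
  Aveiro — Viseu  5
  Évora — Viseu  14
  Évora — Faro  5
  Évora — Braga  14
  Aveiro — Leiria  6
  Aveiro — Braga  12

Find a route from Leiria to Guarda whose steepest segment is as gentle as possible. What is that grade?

Some routes from Leiria to Guarda:
Leiria → Aveiro → Braga → Porto → Évora → Guarda: max(6, 12, 4, 6, 12) = 12
Leiria → Viseu → Aveiro → Braga → Porto → Évora → Guarda: max(2, 5, 12, 4, 6, 12) = 12
Leiria → Viseu → Aveiro → Braga → Porto → Évora → Faro → Guarda: max(2, 5, 12, 4, 6, 5, 14) = 14
Leiria → Braga → Porto → Évora → Guarda: max(2, 4, 6, 12) = 12
Best route has worst link 12%.

12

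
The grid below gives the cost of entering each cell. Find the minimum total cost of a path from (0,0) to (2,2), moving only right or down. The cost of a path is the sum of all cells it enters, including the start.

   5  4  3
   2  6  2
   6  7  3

Path (0,0)→(0,1)→(0,2)→(1,2)→(2,2): 5 + 4 + 3 + 2 + 3 = 17.

17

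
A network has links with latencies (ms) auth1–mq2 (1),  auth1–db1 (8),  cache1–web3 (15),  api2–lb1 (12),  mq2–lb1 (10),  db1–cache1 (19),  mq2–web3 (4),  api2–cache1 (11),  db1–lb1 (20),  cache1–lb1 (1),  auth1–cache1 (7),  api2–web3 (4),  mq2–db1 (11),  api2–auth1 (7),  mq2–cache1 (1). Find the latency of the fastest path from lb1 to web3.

Comparing a few candidate routes:
lb1 -> api2 -> web3: 12 + 4 = 16
lb1 -> mq2 -> web3: 10 + 4 = 14
lb1 -> cache1 -> mq2 -> web3: 1 + 1 + 4 = 6
lb1 -> cache1 -> auth1 -> mq2 -> web3: 1 + 7 + 1 + 4 = 13
lb1 -> cache1 -> mq2 -> auth1 -> api2 -> web3: 1 + 1 + 1 + 7 + 4 = 14
The minimum is 6 ms.

6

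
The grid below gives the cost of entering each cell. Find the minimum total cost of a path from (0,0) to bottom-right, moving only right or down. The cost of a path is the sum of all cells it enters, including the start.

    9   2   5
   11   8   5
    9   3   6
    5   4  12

38

Take r0c0 → r0c1 → r1c1 → r2c1 → r3c1 → r3c2 for a total of 9 + 2 + 8 + 3 + 4 + 12 = 38.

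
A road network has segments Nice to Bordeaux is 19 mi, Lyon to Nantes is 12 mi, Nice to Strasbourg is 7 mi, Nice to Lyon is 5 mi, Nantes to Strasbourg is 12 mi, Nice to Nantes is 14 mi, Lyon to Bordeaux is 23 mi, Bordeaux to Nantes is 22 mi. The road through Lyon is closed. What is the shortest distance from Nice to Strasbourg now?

7

Paths from Nice to Strasbourg avoiding Lyon:
Nice → Bordeaux → Nantes → Strasbourg: 19 + 22 + 12 = 53
Nice → Strasbourg: 7
Nice → Nantes → Strasbourg: 14 + 12 = 26
Best route has total 7 mi.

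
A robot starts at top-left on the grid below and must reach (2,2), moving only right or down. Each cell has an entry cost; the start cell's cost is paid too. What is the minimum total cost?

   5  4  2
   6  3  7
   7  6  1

Best path: [0,0] [0,1] [0,2] [1,2] [2,2]
Cost: 5 + 4 + 2 + 7 + 1 = 19

19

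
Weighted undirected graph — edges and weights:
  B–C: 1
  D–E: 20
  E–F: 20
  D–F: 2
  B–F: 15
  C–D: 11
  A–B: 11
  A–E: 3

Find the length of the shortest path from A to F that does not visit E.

25

Routes from A to F avoiding E:
A -> B -> C -> D -> F: 11 + 1 + 11 + 2 = 25
A -> B -> F: 11 + 15 = 26
Best route has total 25.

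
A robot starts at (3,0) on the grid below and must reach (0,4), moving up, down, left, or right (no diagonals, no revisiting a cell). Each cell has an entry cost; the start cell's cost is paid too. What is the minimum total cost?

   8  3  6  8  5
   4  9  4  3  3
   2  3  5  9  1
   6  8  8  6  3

Path r3c0 → r2c0 → r2c1 → r2c2 → r1c2 → r1c3 → r1c4 → r0c4: 6 + 2 + 3 + 5 + 4 + 3 + 3 + 5 = 31.

31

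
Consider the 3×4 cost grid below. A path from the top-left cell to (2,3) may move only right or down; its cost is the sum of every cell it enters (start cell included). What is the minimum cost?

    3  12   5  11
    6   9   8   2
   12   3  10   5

Cheapest: (0,0) (1,0) (1,1) (1,2) (1,3) (2,3)
  3 + 6 + 9 + 8 + 2 + 5 = 33

33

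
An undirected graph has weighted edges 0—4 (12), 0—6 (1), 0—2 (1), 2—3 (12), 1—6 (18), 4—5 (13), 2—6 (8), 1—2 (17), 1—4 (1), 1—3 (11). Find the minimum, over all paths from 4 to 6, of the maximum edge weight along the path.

Some routes from 4 to 6:
4 - 1 - 3 - 2 - 6: max(1, 11, 12, 8) = 12
4 - 1 - 3 - 2 - 0 - 6: max(1, 11, 12, 1, 1) = 12
4 - 0 - 2 - 6: max(12, 1, 8) = 12
Smallest bottleneck: 12.

12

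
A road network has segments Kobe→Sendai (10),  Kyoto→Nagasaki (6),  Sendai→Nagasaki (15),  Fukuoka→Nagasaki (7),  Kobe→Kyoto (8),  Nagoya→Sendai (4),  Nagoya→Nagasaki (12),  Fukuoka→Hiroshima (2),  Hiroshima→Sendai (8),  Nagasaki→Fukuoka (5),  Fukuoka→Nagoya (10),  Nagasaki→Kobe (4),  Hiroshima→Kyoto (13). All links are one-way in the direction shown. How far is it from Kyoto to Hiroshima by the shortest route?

13

Paths from Kyoto to Hiroshima:
Kyoto → Nagasaki → Fukuoka → Hiroshima: 6 + 5 + 2 = 13
Shortest: 13 mi.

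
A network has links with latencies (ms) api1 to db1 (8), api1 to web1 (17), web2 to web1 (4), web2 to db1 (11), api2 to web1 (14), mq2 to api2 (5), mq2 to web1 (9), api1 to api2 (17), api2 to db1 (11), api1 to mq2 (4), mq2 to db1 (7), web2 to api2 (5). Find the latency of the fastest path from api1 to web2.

14

Some routes from api1 to web2:
api1 - web1 - web2: 17 + 4 = 21
api1 - mq2 - web1 - web2: 4 + 9 + 4 = 17
api1 - db1 - web2: 8 + 11 = 19
api1 - mq2 - api2 - web2: 4 + 5 + 5 = 14
Shortest: 14 ms.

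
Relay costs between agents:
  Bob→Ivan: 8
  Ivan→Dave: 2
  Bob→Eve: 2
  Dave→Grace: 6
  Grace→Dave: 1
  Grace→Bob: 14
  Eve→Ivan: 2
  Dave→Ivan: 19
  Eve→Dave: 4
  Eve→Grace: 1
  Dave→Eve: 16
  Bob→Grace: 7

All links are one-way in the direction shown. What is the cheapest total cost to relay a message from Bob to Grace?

Some routes from Bob to Grace:
Bob -> Grace: 7
Bob -> Eve -> Ivan -> Dave -> Grace: 2 + 2 + 2 + 6 = 12
Bob -> Eve -> Grace: 2 + 1 = 3
Best route has total 3.

3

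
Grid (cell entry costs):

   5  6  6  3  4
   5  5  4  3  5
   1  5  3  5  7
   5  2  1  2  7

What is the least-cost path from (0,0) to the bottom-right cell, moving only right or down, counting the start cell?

Cheapest: [0,0] → [1,0] → [2,0] → [2,1] → [3,1] → [3,2] → [3,3] → [3,4]
  5 + 5 + 1 + 5 + 2 + 1 + 2 + 7 = 28
(Top row then right column would cost 43.)

28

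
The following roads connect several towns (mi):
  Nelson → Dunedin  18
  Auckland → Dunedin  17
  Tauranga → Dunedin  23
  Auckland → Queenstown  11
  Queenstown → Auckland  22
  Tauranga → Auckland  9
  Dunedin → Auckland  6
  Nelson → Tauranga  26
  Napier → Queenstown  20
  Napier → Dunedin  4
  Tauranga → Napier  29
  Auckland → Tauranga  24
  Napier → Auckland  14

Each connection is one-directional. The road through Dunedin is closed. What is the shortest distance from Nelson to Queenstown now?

Candidate routes:
Nelson → Tauranga → Napier → Auckland → Queenstown: 26 + 29 + 14 + 11 = 80
Nelson → Tauranga → Auckland → Queenstown: 26 + 9 + 11 = 46
Nelson → Tauranga → Napier → Queenstown: 26 + 29 + 20 = 75
Shortest: 46 mi.

46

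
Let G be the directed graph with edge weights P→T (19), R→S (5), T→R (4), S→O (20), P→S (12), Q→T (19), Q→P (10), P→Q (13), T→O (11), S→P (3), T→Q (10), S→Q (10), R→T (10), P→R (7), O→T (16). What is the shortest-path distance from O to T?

16

Candidate routes:
O → T: 16
Shortest: 16.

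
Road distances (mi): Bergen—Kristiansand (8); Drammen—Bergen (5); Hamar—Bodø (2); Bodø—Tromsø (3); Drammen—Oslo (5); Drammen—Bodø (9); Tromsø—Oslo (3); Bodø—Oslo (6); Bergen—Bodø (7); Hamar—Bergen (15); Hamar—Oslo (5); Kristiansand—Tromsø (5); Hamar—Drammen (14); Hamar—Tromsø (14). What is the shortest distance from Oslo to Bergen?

10

A few of the Oslo→Bergen routes:
Oslo -> Tromsø -> Bodø -> Bergen: 3 + 3 + 7 = 13
Oslo -> Drammen -> Bergen: 5 + 5 = 10
Oslo -> Bodø -> Bergen: 6 + 7 = 13
Oslo -> Hamar -> Bodø -> Bergen: 5 + 2 + 7 = 14
The minimum is 10 mi.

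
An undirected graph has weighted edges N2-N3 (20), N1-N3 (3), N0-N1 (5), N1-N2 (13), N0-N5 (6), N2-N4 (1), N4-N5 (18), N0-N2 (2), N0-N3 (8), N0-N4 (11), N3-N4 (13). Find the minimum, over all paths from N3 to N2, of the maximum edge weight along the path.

5

Some routes from N3 to N2:
N3-N0-N2: max(8, 2) = 8
N3-N1-N0-N2: max(3, 5, 2) = 5
N3-N0-N4-N2: max(8, 11, 1) = 11
Smallest bottleneck: 5.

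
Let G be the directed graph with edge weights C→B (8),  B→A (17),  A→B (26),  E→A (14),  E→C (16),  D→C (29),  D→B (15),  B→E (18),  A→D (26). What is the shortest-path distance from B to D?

43

Routes from B to D:
B - A - D: 17 + 26 = 43
B - E - A - D: 18 + 14 + 26 = 58
The minimum is 43.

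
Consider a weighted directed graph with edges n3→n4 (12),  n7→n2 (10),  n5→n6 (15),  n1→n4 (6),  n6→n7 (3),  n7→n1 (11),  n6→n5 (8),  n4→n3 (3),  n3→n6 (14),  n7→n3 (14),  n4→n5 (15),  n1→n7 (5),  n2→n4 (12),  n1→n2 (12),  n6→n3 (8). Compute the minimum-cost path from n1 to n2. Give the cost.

Routes from n1 to n2:
n1→n4→n5→n6→n7→n2: 6 + 15 + 15 + 3 + 10 = 49
n1→n4→n3→n6→n7→n2: 6 + 3 + 14 + 3 + 10 = 36
n1→n7→n2: 5 + 10 = 15
n1→n2: 12
The minimum is 12.

12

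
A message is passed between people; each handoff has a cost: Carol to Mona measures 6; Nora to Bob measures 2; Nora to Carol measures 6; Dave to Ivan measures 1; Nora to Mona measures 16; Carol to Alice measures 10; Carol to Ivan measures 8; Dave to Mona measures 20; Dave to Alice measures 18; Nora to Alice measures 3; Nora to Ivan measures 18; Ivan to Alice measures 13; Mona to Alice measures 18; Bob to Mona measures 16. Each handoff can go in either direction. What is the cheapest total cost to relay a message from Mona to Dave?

15

Some routes from Mona to Dave:
Mona -> Nora -> Carol -> Ivan -> Dave: 16 + 6 + 8 + 1 = 31
Mona -> Carol -> Nora -> Alice -> Ivan -> Dave: 6 + 6 + 3 + 13 + 1 = 29
Mona -> Carol -> Ivan -> Dave: 6 + 8 + 1 = 15
Mona -> Carol -> Nora -> Ivan -> Dave: 6 + 6 + 18 + 1 = 31
Mona -> Carol -> Alice -> Ivan -> Dave: 6 + 10 + 13 + 1 = 30
Mona -> Dave: 20
Best route has total 15.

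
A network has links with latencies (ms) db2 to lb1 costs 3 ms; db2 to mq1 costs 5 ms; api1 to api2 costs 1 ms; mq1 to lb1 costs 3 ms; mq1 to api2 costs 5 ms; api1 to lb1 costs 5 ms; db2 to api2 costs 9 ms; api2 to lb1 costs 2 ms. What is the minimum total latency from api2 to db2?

5

A few of the api2→db2 routes:
api2-api1-lb1-db2: 1 + 5 + 3 = 9
api2-db2: 9
api2-lb1-db2: 2 + 3 = 5
api2-mq1-db2: 5 + 5 = 10
Shortest: 5 ms.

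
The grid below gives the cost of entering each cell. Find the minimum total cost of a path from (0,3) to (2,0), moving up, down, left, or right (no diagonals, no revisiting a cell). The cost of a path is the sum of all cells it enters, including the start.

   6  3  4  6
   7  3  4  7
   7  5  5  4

28

Best path: [0,3] → [0,2] → [0,1] → [1,1] → [2,1] → [2,0]
Cost: 6 + 4 + 3 + 3 + 5 + 7 = 28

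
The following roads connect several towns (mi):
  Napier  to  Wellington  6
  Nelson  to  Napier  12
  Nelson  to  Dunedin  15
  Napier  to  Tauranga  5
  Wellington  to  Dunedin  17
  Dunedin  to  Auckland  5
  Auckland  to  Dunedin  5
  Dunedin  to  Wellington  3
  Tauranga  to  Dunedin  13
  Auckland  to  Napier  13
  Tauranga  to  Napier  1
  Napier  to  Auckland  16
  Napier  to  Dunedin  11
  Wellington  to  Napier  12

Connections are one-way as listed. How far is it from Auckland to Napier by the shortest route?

13

Paths from Auckland to Napier:
Auckland - Napier: 13
Auckland - Dunedin - Wellington - Napier: 5 + 3 + 12 = 20
The minimum is 13 mi.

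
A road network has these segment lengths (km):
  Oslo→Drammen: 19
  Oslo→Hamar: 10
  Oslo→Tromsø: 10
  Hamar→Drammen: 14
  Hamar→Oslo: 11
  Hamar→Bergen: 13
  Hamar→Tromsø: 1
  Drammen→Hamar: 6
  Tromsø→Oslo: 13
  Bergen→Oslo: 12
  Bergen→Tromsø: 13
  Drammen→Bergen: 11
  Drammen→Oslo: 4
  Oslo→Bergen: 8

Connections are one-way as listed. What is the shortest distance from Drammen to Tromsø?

Comparing a few candidate routes:
Drammen - Oslo - Tromsø: 4 + 10 = 14
Drammen - Oslo - Hamar - Tromsø: 4 + 10 + 1 = 15
Drammen - Hamar - Tromsø: 6 + 1 = 7
Shortest: 7 km.

7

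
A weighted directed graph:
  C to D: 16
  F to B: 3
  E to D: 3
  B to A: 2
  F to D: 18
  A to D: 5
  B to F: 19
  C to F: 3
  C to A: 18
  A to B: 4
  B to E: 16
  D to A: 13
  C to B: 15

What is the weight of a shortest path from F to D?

Routes from F to D:
F-B-A-D: 3 + 2 + 5 = 10
F-B-E-D: 3 + 16 + 3 = 22
F-D: 18
Shortest: 10.

10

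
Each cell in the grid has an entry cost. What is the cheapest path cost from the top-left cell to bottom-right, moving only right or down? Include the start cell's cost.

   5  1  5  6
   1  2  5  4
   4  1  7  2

Best path: r0c0→r0c1→r1c1→r2c1→r2c2→r2c3
Cost: 5 + 1 + 2 + 1 + 7 + 2 = 18

18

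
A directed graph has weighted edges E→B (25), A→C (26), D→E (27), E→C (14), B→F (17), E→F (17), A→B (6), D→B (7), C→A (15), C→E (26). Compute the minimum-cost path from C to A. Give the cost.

15

Routes from C to A:
C - A: 15
Best route has total 15.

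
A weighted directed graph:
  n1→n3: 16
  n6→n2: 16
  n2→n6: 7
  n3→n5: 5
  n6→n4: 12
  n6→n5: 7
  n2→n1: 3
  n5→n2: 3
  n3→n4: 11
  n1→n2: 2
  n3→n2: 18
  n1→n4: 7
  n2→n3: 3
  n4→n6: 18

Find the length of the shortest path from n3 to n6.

Comparing a few candidate routes:
n3 - n2 - n6: 18 + 7 = 25
n3 - n4 - n6: 11 + 18 = 29
n3 - n5 - n2 - n6: 5 + 3 + 7 = 15
Shortest: 15.

15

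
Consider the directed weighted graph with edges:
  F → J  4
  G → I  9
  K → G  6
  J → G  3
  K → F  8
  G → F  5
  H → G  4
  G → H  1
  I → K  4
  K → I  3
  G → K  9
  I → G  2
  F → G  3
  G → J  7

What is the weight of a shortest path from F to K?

12

Paths from F to K:
F -> G -> K: 3 + 9 = 12
F -> J -> G -> K: 4 + 3 + 9 = 16
F -> G -> I -> K: 3 + 9 + 4 = 16
F -> J -> G -> I -> K: 4 + 3 + 9 + 4 = 20
The minimum is 12.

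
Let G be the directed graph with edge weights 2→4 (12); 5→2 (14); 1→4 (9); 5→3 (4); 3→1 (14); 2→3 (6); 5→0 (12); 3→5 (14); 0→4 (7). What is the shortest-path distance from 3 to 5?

Paths from 3 to 5:
3 → 5: 14
Best route has total 14.

14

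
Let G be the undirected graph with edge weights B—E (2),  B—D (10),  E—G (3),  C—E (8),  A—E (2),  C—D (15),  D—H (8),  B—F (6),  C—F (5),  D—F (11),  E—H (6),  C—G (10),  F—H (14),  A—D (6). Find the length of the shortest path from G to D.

11

A few of the G→D routes:
G - C - F - D: 10 + 5 + 11 = 26
G - E - A - D: 3 + 2 + 6 = 11
G - C - D: 10 + 15 = 25
G - E - H - D: 3 + 6 + 8 = 17
G - E - B - F - D: 3 + 2 + 6 + 11 = 22
G - E - B - D: 3 + 2 + 10 = 15
Shortest: 11.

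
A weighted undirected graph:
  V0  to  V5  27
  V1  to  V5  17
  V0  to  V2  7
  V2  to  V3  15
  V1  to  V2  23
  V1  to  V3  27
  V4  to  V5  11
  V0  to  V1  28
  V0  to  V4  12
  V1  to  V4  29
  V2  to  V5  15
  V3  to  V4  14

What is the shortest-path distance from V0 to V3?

22

Some routes from V0 to V3:
V0 → V2 → V3: 7 + 15 = 22
V0 → V2 → V5 → V4 → V3: 7 + 15 + 11 + 14 = 47
V0 → V4 → V3: 12 + 14 = 26
Shortest: 22.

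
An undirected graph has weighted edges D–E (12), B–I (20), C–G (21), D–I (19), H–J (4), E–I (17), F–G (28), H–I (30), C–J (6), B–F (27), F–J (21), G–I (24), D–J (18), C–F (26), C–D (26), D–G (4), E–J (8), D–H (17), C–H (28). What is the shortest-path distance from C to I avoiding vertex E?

40

Some routes from C to I avoiding E:
C-J-D-I: 6 + 18 + 19 = 43
C-G-D-I: 21 + 4 + 19 = 44
C-J-H-I: 6 + 4 + 30 = 40
The minimum is 40.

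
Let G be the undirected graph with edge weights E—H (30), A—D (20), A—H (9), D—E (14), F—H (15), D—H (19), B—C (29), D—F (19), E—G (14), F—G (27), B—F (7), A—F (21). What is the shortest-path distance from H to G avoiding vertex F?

44

Paths from H to G avoiding F:
H→A→D→E→G: 9 + 20 + 14 + 14 = 57
H→D→E→G: 19 + 14 + 14 = 47
H→E→G: 30 + 14 = 44
Shortest: 44.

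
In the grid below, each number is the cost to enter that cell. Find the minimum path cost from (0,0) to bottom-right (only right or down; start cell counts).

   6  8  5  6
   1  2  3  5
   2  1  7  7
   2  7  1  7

Take (0,0) (1,0) (1,1) (2,1) (2,2) (3,2) (3,3) for a total of 6 + 1 + 2 + 1 + 7 + 1 + 7 = 25.
For comparison, the top-then-right route costs 44.

25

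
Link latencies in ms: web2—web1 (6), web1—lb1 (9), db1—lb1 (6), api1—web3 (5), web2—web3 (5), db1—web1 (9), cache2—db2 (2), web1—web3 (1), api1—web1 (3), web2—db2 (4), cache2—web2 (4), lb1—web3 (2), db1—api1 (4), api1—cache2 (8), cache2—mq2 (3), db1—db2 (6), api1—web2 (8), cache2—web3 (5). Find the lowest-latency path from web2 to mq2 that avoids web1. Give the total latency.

A few of the web2→mq2 routes:
web2 → db2 → cache2 → mq2: 4 + 2 + 3 = 9
web2 → web3 → cache2 → mq2: 5 + 5 + 3 = 13
web2 → api1 → cache2 → mq2: 8 + 8 + 3 = 19
web2 → cache2 → mq2: 4 + 3 = 7
The minimum is 7 ms.

7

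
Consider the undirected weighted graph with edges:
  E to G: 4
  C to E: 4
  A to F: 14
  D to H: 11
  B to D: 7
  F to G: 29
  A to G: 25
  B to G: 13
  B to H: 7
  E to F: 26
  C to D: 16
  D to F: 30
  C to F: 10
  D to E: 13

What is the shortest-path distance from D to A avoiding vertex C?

Some routes from D to A avoiding C:
D -> E -> G -> F -> A: 13 + 4 + 29 + 14 = 60
D -> B -> G -> A: 7 + 13 + 25 = 45
D -> E -> F -> A: 13 + 26 + 14 = 53
D -> H -> B -> G -> A: 11 + 7 + 13 + 25 = 56
D -> F -> A: 30 + 14 = 44
D -> E -> G -> A: 13 + 4 + 25 = 42
The minimum is 42.

42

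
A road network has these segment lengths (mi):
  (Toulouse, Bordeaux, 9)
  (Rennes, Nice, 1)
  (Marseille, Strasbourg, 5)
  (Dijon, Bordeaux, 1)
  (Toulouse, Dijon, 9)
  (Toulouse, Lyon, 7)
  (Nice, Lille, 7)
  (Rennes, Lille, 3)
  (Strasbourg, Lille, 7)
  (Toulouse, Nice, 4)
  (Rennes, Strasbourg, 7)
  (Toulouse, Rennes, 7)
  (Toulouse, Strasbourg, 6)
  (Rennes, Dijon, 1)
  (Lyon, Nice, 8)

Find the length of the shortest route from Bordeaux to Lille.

Checking several routes:
Bordeaux → Dijon → Rennes → Strasbourg → Lille: 1 + 1 + 7 + 7 = 16
Bordeaux → Dijon → Rennes → Nice → Lille: 1 + 1 + 1 + 7 = 10
Bordeaux → Dijon → Rennes → Lille: 1 + 1 + 3 = 5
Shortest: 5 mi.

5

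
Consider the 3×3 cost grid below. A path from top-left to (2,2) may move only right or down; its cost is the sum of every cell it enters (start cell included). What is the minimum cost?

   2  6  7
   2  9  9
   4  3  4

Best path: [0,0]→[1,0]→[2,0]→[2,1]→[2,2]
Cost: 2 + 2 + 4 + 3 + 4 = 15
For comparison, the top-then-right route costs 28.

15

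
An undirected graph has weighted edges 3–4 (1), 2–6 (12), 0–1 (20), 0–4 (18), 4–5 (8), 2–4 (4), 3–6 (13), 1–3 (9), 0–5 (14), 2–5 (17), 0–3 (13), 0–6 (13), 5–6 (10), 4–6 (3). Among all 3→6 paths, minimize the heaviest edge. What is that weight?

3

Some routes from 3 to 6:
3 -> 4 -> 5 -> 6: max(1, 8, 10) = 10
3 -> 4 -> 2 -> 6: max(1, 4, 12) = 12
3 -> 4 -> 6: max(1, 3) = 3
The minimum achievable maximum is 3.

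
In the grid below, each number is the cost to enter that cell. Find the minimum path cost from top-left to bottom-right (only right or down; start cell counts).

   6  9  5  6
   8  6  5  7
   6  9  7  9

Path r0c0 -> r0c1 -> r0c2 -> r1c2 -> r1c3 -> r2c3: 6 + 9 + 5 + 5 + 7 + 9 = 41.
(Top row then right column would cost 42.)

41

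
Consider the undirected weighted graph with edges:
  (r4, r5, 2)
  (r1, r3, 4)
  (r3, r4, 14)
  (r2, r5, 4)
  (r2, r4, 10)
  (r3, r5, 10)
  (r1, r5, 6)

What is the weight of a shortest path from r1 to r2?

A few of the r1→r2 routes:
r1→r3→r4→r5→r2: 4 + 14 + 2 + 4 = 24
r1→r5→r4→r2: 6 + 2 + 10 = 18
r1→r5→r2: 6 + 4 = 10
r1→r3→r5→r2: 4 + 10 + 4 = 18
r1→r3→r5→r4→r2: 4 + 10 + 2 + 10 = 26
Shortest: 10.

10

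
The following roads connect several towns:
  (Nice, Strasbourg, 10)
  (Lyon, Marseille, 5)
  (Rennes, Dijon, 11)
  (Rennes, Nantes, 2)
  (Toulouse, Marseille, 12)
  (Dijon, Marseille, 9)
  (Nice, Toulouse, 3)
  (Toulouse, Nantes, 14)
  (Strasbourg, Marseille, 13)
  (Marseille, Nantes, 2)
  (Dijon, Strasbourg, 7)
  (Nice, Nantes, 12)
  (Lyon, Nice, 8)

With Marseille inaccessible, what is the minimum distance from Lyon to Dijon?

Candidate routes:
Lyon→Nice→Strasbourg→Dijon: 8 + 10 + 7 = 25
Lyon→Nice→Toulouse→Nantes→Rennes→Dijon: 8 + 3 + 14 + 2 + 11 = 38
Lyon→Nice→Nantes→Rennes→Dijon: 8 + 12 + 2 + 11 = 33
Shortest: 25.

25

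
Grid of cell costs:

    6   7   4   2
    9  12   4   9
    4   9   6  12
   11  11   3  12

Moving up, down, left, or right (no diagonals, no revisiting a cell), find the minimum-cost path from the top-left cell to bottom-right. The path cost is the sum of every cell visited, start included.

Cheapest: [0,0]→[0,1]→[0,2]→[1,2]→[2,2]→[3,2]→[3,3]
  6 + 7 + 4 + 4 + 6 + 3 + 12 = 42

42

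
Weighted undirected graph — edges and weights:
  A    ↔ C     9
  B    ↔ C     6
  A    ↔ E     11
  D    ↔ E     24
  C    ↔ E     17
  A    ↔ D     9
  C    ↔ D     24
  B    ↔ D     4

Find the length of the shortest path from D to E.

20

Comparing a few candidate routes:
D -> A -> C -> E: 9 + 9 + 17 = 35
D -> E: 24
D -> C -> E: 24 + 17 = 41
D -> A -> E: 9 + 11 = 20
D -> B -> C -> E: 4 + 6 + 17 = 27
D -> B -> C -> A -> E: 4 + 6 + 9 + 11 = 30
The minimum is 20.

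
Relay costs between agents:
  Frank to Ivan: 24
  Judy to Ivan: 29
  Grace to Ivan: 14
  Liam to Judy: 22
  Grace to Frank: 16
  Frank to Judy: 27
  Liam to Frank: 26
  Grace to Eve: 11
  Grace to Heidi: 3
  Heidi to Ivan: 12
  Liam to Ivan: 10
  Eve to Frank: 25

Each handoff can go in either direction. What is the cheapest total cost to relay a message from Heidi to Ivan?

Checking several routes:
Heidi-Grace-Ivan: 3 + 14 = 17
Heidi-Grace-Frank-Liam-Ivan: 3 + 16 + 26 + 10 = 55
Heidi-Grace-Frank-Ivan: 3 + 16 + 24 = 43
Heidi-Ivan: 12
Heidi-Grace-Eve-Frank-Liam-Ivan: 3 + 11 + 25 + 26 + 10 = 75
Heidi-Grace-Eve-Frank-Ivan: 3 + 11 + 25 + 24 = 63
Best route has total 12.

12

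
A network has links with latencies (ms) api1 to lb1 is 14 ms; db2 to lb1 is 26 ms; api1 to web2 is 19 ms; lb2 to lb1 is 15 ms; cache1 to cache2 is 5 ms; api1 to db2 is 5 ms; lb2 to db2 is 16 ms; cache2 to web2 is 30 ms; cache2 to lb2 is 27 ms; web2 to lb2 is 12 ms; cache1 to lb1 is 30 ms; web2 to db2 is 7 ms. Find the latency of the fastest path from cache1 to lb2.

32

A few of the cache1→lb2 routes:
cache1→cache2→lb2: 5 + 27 = 32
cache1→cache2→web2→lb2: 5 + 30 + 12 = 47
cache1→lb1→lb2: 30 + 15 = 45
The minimum is 32 ms.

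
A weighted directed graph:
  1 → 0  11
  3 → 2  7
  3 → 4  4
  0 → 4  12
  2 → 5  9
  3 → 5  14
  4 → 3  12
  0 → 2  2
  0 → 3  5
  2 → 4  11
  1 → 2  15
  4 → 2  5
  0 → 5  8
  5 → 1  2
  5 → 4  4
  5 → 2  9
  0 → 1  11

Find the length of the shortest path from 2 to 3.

23

Routes from 2 to 3:
2 -> 5 -> 1 -> 0 -> 4 -> 3: 9 + 2 + 11 + 12 + 12 = 46
2 -> 5 -> 1 -> 0 -> 3: 9 + 2 + 11 + 5 = 27
2 -> 5 -> 4 -> 3: 9 + 4 + 12 = 25
2 -> 4 -> 3: 11 + 12 = 23
The minimum is 23.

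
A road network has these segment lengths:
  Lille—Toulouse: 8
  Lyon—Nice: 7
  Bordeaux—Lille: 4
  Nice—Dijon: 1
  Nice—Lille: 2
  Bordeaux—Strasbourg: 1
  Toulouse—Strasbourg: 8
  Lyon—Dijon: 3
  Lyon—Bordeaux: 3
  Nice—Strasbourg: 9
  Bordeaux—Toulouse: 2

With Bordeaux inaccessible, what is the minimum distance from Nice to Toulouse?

10

Candidate routes:
Nice -> Lille -> Toulouse: 2 + 8 = 10
Nice -> Strasbourg -> Toulouse: 9 + 8 = 17
Best route has total 10.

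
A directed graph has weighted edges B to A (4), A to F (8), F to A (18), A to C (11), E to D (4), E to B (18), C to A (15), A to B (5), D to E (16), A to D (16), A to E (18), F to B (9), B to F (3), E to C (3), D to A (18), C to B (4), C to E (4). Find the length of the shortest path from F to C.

Checking several routes:
F - A - E - C: 18 + 18 + 3 = 39
F - B - A - C: 9 + 4 + 11 = 24
F - B - A - D - E - C: 9 + 4 + 16 + 16 + 3 = 48
F - B - A - E - C: 9 + 4 + 18 + 3 = 34
F - A - C: 18 + 11 = 29
Shortest: 24.

24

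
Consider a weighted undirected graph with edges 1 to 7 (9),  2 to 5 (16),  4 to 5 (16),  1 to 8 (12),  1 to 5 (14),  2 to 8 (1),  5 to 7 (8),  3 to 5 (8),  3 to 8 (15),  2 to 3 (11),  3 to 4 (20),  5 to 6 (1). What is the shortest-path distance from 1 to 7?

9

Some routes from 1 to 7:
1 - 5 - 7: 14 + 8 = 22
1 - 8 - 2 - 5 - 7: 12 + 1 + 16 + 8 = 37
1 - 7: 9
Best route has total 9.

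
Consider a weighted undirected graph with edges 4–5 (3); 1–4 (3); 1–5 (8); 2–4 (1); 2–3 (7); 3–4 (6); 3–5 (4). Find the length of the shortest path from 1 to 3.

9

Checking several routes:
1-4-5-3: 3 + 3 + 4 = 10
1-4-2-3: 3 + 1 + 7 = 11
1-4-3: 3 + 6 = 9
Shortest: 9.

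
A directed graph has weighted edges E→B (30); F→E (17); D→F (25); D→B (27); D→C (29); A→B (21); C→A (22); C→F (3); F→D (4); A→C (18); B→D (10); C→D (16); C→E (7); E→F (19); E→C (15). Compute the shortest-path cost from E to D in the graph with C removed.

Routes from E to D avoiding C:
E - F - D: 19 + 4 = 23
E - B - D: 30 + 10 = 40
The minimum is 23.

23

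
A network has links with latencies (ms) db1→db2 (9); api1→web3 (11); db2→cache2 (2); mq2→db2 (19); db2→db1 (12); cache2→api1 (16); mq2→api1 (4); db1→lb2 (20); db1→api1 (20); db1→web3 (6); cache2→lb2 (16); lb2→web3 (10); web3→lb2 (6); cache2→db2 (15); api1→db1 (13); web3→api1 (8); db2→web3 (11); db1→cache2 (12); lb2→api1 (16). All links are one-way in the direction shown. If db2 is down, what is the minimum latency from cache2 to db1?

29

Routes from cache2 to db1 avoiding db2:
cache2→lb2→api1→db1: 16 + 16 + 13 = 45
cache2→lb2→web3→api1→db1: 16 + 10 + 8 + 13 = 47
cache2→api1→db1: 16 + 13 = 29
The minimum is 29 ms.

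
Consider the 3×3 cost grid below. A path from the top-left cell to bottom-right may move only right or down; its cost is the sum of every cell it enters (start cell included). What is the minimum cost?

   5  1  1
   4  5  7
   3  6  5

19

Take [0,0]→[0,1]→[0,2]→[1,2]→[2,2] for a total of 5 + 1 + 1 + 7 + 5 = 19.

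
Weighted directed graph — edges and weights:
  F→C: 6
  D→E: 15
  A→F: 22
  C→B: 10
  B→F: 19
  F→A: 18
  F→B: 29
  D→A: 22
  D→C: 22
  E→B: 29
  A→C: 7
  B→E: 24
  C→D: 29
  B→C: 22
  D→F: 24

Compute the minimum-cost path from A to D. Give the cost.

Paths from A to D:
A-C-D: 7 + 29 = 36
A-F-C-D: 22 + 6 + 29 = 57
A-F-B-C-D: 22 + 29 + 22 + 29 = 102
Shortest: 36.

36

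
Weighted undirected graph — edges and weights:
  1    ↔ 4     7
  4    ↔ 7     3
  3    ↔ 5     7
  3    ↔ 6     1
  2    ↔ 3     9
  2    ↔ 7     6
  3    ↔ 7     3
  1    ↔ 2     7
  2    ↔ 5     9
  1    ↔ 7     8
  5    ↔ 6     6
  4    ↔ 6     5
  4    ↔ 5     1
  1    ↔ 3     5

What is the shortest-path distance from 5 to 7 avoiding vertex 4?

10

Checking several routes:
5 -> 6 -> 3 -> 1 -> 7: 6 + 1 + 5 + 8 = 20
5 -> 3 -> 7: 7 + 3 = 10
5 -> 3 -> 1 -> 7: 7 + 5 + 8 = 20
5 -> 2 -> 7: 9 + 6 = 15
5 -> 6 -> 3 -> 7: 6 + 1 + 3 = 10
The minimum is 10.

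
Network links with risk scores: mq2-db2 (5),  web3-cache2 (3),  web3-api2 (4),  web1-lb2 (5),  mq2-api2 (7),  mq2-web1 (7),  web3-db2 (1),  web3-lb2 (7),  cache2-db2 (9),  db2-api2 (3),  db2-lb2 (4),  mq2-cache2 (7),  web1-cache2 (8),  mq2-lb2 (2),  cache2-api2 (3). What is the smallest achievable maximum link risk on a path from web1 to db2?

5

Comparing a few candidate routes:
web1-lb2-db2: max(5, 4) = 5
web1-lb2-mq2-api2-db2: max(5, 2, 7, 3) = 7
web1-lb2-mq2-db2: max(5, 2, 5) = 5
web1-lb2-mq2-api2-web3-db2: max(5, 2, 7, 4, 1) = 7
Smallest bottleneck: 5.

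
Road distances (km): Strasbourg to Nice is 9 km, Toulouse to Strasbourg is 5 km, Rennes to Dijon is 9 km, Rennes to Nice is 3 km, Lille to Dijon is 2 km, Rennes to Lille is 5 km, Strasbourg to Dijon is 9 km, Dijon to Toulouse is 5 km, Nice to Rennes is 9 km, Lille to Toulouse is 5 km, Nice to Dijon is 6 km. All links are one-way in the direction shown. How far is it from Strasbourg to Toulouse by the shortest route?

Some routes from Strasbourg to Toulouse:
Strasbourg → Dijon → Toulouse: 9 + 5 = 14
Strasbourg → Nice → Rennes → Lille → Dijon → Toulouse: 9 + 9 + 5 + 2 + 5 = 30
Strasbourg → Nice → Rennes → Lille → Toulouse: 9 + 9 + 5 + 5 = 28
Strasbourg → Nice → Dijon → Toulouse: 9 + 6 + 5 = 20
The minimum is 14 km.

14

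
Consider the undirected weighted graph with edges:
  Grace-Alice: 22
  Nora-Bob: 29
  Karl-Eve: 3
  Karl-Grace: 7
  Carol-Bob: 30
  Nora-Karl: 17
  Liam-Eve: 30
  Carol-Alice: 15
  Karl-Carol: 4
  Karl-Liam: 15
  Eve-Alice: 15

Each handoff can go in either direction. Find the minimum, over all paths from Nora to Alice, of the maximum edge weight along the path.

Comparing a few candidate routes:
Nora-Karl-Eve-Alice: max(17, 3, 15) = 17
Nora-Karl-Grace-Alice: max(17, 7, 22) = 22
Nora-Bob-Carol-Karl-Eve-Alice: max(29, 30, 4, 3, 15) = 30
Nora-Bob-Carol-Alice: max(29, 30, 15) = 30
Nora-Karl-Carol-Alice: max(17, 4, 15) = 17
The minimum achievable maximum is 17.

17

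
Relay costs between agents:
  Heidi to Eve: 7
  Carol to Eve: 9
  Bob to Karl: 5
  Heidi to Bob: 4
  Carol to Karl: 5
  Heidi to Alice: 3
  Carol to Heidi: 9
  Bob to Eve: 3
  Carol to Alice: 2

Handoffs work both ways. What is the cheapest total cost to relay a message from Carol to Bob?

Checking several routes:
Carol -> Heidi -> Bob: 9 + 4 = 13
Carol -> Alice -> Heidi -> Bob: 2 + 3 + 4 = 9
Carol -> Karl -> Bob: 5 + 5 = 10
Carol -> Eve -> Bob: 9 + 3 = 12
Best route has total 9.

9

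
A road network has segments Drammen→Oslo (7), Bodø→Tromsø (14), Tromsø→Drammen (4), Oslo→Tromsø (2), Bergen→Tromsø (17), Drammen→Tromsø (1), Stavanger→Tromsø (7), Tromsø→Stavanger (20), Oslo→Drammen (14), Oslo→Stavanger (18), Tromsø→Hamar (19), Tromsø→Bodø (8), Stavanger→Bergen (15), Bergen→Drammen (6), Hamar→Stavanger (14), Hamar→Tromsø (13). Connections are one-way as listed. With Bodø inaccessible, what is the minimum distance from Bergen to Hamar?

Candidate routes:
Bergen→Tromsø→Hamar: 17 + 19 = 36
Bergen→Drammen→Tromsø→Hamar: 6 + 1 + 19 = 26
Bergen→Drammen→Oslo→Tromsø→Hamar: 6 + 7 + 2 + 19 = 34
Bergen→Drammen→Oslo→Stavanger→Tromsø→Hamar: 6 + 7 + 18 + 7 + 19 = 57
Best route has total 26 mi.

26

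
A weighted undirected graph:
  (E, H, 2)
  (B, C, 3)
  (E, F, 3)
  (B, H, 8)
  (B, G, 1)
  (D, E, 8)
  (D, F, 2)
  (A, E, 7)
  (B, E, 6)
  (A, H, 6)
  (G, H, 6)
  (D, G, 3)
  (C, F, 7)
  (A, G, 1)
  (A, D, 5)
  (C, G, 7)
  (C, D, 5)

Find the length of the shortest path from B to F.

A few of the B→F routes:
B -> E -> F: 6 + 3 = 9
B -> G -> D -> F: 1 + 3 + 2 = 6
B -> G -> A -> D -> F: 1 + 1 + 5 + 2 = 9
Shortest: 6.

6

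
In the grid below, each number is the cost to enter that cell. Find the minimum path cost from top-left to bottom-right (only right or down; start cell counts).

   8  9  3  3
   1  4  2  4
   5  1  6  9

28

Path [0,0] [1,0] [1,1] [1,2] [1,3] [2,3]: 8 + 1 + 4 + 2 + 4 + 9 = 28.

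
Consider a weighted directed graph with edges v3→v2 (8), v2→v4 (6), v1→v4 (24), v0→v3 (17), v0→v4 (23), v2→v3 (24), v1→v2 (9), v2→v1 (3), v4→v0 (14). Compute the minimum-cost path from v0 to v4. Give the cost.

23

Paths from v0 to v4:
v0→v3→v2→v1→v4: 17 + 8 + 3 + 24 = 52
v0→v3→v2→v4: 17 + 8 + 6 = 31
v0→v4: 23
The minimum is 23.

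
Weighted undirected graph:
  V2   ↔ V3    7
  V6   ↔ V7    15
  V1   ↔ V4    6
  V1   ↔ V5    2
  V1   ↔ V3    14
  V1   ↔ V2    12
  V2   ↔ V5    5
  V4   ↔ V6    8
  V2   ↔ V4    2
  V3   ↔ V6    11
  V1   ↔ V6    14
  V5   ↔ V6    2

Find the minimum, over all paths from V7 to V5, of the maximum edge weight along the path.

Some routes from V7 to V5:
V7-V6-V4-V2-V3-V1-V5: max(15, 8, 2, 7, 14, 2) = 15
V7-V6-V4-V1-V2-V5: max(15, 8, 6, 12, 5) = 15
V7-V6-V4-V2-V1-V5: max(15, 8, 2, 12, 2) = 15
V7-V6-V4-V1-V5: max(15, 8, 6, 2) = 15
V7-V6-V4-V2-V5: max(15, 8, 2, 5) = 15
V7-V6-V4-V1-V3-V2-V5: max(15, 8, 6, 14, 7, 5) = 15
Smallest bottleneck: 15.

15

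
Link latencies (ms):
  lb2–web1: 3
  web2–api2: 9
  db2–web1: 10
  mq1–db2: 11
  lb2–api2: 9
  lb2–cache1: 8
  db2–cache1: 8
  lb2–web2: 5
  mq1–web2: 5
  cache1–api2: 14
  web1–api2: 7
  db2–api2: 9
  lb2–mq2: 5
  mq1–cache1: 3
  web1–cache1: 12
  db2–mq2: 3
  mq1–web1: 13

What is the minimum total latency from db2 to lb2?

Comparing a few candidate routes:
db2→cache1→lb2: 8 + 8 = 16
db2→web1→lb2: 10 + 3 = 13
db2→mq2→lb2: 3 + 5 = 8
Best route has total 8 ms.

8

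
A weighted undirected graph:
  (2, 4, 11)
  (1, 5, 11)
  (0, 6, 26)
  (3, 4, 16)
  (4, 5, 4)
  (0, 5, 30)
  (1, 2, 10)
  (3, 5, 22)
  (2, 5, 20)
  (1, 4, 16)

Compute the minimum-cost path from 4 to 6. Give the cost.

Checking several routes:
4 - 2 - 5 - 0 - 6: 11 + 20 + 30 + 26 = 87
4 - 5 - 0 - 6: 4 + 30 + 26 = 60
4 - 1 - 5 - 0 - 6: 16 + 11 + 30 + 26 = 83
Shortest: 60.

60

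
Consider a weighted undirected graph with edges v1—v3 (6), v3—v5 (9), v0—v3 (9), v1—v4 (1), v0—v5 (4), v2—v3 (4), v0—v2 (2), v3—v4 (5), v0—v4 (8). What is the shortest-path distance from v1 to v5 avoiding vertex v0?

Candidate routes:
v1 → v3 → v5: 6 + 9 = 15
v1 → v4 → v3 → v5: 1 + 5 + 9 = 15
The minimum is 15.

15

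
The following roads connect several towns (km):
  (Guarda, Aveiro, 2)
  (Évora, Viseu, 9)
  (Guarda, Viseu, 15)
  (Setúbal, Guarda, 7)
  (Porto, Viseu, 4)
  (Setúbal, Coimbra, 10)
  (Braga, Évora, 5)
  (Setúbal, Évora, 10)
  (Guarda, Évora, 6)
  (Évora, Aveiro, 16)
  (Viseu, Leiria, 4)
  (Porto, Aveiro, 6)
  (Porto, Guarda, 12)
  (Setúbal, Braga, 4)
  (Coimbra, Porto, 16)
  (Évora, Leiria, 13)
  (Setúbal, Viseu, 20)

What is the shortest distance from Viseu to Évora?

Checking several routes:
Viseu -> Leiria -> Évora: 4 + 13 = 17
Viseu -> Porto -> Aveiro -> Guarda -> Évora: 4 + 6 + 2 + 6 = 18
Viseu -> Évora: 9
Shortest: 9 km.

9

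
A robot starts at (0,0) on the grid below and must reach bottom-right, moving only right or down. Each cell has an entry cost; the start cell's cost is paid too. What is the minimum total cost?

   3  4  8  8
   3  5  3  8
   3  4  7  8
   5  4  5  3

25

One optimal route is (0,0)→(1,0)→(2,0)→(2,1)→(3,1)→(3,2)→(3,3).
Its cost is 3 + 3 + 3 + 4 + 4 + 5 + 3 = 25.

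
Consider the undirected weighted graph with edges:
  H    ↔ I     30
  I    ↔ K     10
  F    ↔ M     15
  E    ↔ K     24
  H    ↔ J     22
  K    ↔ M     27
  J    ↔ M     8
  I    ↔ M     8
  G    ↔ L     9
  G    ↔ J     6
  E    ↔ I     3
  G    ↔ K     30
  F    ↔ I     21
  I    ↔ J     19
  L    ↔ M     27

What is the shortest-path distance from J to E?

Some routes from J to E:
J → I → E: 19 + 3 = 22
J → M → F → I → E: 8 + 15 + 21 + 3 = 47
J → M → I → E: 8 + 8 + 3 = 19
The minimum is 19.

19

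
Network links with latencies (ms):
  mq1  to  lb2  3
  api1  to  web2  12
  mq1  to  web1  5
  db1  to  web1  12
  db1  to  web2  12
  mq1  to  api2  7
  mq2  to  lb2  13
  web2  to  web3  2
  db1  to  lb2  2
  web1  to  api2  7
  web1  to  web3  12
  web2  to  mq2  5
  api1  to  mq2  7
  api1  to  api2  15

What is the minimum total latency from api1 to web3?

14

Some routes from api1 to web3:
api1 - web2 - web3: 12 + 2 = 14
api1 - mq2 - lb2 - db1 - web2 - web3: 7 + 13 + 2 + 12 + 2 = 36
api1 - mq2 - web2 - web3: 7 + 5 + 2 = 14
api1 - api2 - web1 - web3: 15 + 7 + 12 = 34
Shortest: 14 ms.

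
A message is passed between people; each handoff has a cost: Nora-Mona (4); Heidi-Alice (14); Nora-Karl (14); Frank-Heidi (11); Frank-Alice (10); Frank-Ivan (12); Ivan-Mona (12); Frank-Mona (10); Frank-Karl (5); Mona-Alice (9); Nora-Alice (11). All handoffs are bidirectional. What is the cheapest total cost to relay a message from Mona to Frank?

10

A few of the Mona→Frank routes:
Mona→Nora→Karl→Frank: 4 + 14 + 5 = 23
Mona→Frank: 10
Mona→Alice→Frank: 9 + 10 = 19
The minimum is 10.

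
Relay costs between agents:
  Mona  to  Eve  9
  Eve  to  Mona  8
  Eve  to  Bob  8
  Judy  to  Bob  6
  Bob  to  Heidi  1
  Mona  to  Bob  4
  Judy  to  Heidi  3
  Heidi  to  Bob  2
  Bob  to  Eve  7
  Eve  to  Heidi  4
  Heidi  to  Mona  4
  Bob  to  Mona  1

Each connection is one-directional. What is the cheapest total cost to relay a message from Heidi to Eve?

9

Paths from Heidi to Eve:
Heidi -> Mona -> Eve: 4 + 9 = 13
Heidi -> Bob -> Eve: 2 + 7 = 9
Heidi -> Bob -> Mona -> Eve: 2 + 1 + 9 = 12
Heidi -> Mona -> Bob -> Eve: 4 + 4 + 7 = 15
Best route has total 9.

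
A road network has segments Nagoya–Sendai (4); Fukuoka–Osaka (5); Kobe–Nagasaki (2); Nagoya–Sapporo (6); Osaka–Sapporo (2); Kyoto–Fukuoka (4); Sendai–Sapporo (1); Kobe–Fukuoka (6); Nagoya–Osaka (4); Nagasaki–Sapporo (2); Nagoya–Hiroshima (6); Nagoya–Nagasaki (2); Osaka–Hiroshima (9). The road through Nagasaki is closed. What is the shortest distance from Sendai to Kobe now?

14

Candidate routes:
Sendai→Sapporo→Nagoya→Osaka→Fukuoka→Kobe: 1 + 6 + 4 + 5 + 6 = 22
Sendai→Sapporo→Nagoya→Hiroshima→Osaka→Fukuoka→Kobe: 1 + 6 + 6 + 9 + 5 + 6 = 33
Sendai→Nagoya→Hiroshima→Osaka→Fukuoka→Kobe: 4 + 6 + 9 + 5 + 6 = 30
Sendai→Nagoya→Sapporo→Osaka→Fukuoka→Kobe: 4 + 6 + 2 + 5 + 6 = 23
Sendai→Sapporo→Osaka→Fukuoka→Kobe: 1 + 2 + 5 + 6 = 14
Sendai→Nagoya→Osaka→Fukuoka→Kobe: 4 + 4 + 5 + 6 = 19
Shortest: 14 mi.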